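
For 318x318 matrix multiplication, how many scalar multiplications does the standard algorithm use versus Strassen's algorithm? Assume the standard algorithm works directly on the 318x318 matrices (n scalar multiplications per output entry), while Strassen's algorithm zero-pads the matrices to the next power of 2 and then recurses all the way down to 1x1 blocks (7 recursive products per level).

Matrix multiplication for 318x318 matrices:

Strassen's algorithm requires power-of-2 dimensions. Pad 318x318 to 512x512 (next power of 2).

Standard algorithm: 318^3 = 32157432 multiplications
Strassen's algorithm: 7^(log2(512)) = 7^9 = 40353607 multiplications
Difference: 32157432 - 40353607 = -8196175 (Strassen uses MORE here due to padding overhead — for small or just-over-power-of-2 n, padding can outweigh the per-level savings)

Standard: 32157432 multiplications (318^3). Strassen: 40353607 multiplications (7^9, after padding to 512x512). Strassen reduces 8 recursive multiplications to 7 at each level.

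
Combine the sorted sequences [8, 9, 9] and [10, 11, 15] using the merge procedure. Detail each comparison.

Merging process:

Compare 8 vs 10: take 8 from left. Merged: [8]
Compare 9 vs 10: take 9 from left. Merged: [8, 9]
Compare 9 vs 10: take 9 from left. Merged: [8, 9, 9]
Append remaining from right: [10, 11, 15]. Merged: [8, 9, 9, 10, 11, 15]

Final merged array: [8, 9, 9, 10, 11, 15]
Total comparisons: 3

The merged array is [8, 9, 9, 10, 11, 15], requiring 3 comparisons. The merge step runs in O(n) time where n is the total number of elements.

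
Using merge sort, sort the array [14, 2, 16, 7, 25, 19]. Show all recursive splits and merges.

Merge sort trace:

Split: [14, 2, 16, 7, 25, 19] -> [14, 2, 16] and [7, 25, 19]
  Split: [14, 2, 16] -> [14] and [2, 16]
    Split: [2, 16] -> [2] and [16]
    Merge: [2] + [16] -> [2, 16]
  Merge: [14] + [2, 16] -> [2, 14, 16]
  Split: [7, 25, 19] -> [7] and [25, 19]
    Split: [25, 19] -> [25] and [19]
    Merge: [25] + [19] -> [19, 25]
  Merge: [7] + [19, 25] -> [7, 19, 25]
Merge: [2, 14, 16] + [7, 19, 25] -> [2, 7, 14, 16, 19, 25]

Final sorted array: [2, 7, 14, 16, 19, 25]

The merge sort proceeds by recursively splitting the array and merging sorted halves.
After all merges, the sorted array is [2, 7, 14, 16, 19, 25].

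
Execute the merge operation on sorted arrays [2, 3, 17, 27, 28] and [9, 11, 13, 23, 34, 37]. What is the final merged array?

Merging process:

Compare 2 vs 9: take 2 from left. Merged: [2]
Compare 3 vs 9: take 3 from left. Merged: [2, 3]
Compare 17 vs 9: take 9 from right. Merged: [2, 3, 9]
Compare 17 vs 11: take 11 from right. Merged: [2, 3, 9, 11]
Compare 17 vs 13: take 13 from right. Merged: [2, 3, 9, 11, 13]
Compare 17 vs 23: take 17 from left. Merged: [2, 3, 9, 11, 13, 17]
Compare 27 vs 23: take 23 from right. Merged: [2, 3, 9, 11, 13, 17, 23]
Compare 27 vs 34: take 27 from left. Merged: [2, 3, 9, 11, 13, 17, 23, 27]
Compare 28 vs 34: take 28 from left. Merged: [2, 3, 9, 11, 13, 17, 23, 27, 28]
Append remaining from right: [34, 37]. Merged: [2, 3, 9, 11, 13, 17, 23, 27, 28, 34, 37]

Final merged array: [2, 3, 9, 11, 13, 17, 23, 27, 28, 34, 37]
Total comparisons: 9

The merged array is [2, 3, 9, 11, 13, 17, 23, 27, 28, 34, 37], requiring 9 comparisons. The merge step runs in O(n) time where n is the total number of elements.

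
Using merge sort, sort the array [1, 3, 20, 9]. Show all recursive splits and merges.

Merge sort trace:

Split: [1, 3, 20, 9] -> [1, 3] and [20, 9]
  Split: [1, 3] -> [1] and [3]
  Merge: [1] + [3] -> [1, 3]
  Split: [20, 9] -> [20] and [9]
  Merge: [20] + [9] -> [9, 20]
Merge: [1, 3] + [9, 20] -> [1, 3, 9, 20]

Final sorted array: [1, 3, 9, 20]

The merge sort proceeds by recursively splitting the array and merging sorted halves.
After all merges, the sorted array is [1, 3, 9, 20].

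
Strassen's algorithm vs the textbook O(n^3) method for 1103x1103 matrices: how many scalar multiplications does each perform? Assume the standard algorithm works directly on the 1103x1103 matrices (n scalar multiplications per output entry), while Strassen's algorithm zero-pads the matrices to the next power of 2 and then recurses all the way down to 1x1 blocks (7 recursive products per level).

Matrix multiplication for 1103x1103 matrices:

Strassen's algorithm requires power-of-2 dimensions. Pad 1103x1103 to 2048x2048 (next power of 2).

Standard algorithm: 1103^3 = 1341919727 multiplications
Strassen's algorithm: 7^(log2(2048)) = 7^11 = 1977326743 multiplications
Difference: 1341919727 - 1977326743 = -635407016 (Strassen uses MORE here due to padding overhead — for small or just-over-power-of-2 n, padding can outweigh the per-level savings)

Standard: 1341919727 multiplications (1103^3). Strassen: 1977326743 multiplications (7^11, after padding to 2048x2048). Strassen reduces 8 recursive multiplications to 7 at each level.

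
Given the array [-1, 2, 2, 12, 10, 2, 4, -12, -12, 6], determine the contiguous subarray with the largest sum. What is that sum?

Using Kadane's algorithm on [-1, 2, 2, 12, 10, 2, 4, -12, -12, 6]:

Scanning through the array:
Position 1 (value 2): max_ending_here = 2, max_so_far = 2
Position 2 (value 2): max_ending_here = 4, max_so_far = 4
Position 3 (value 12): max_ending_here = 16, max_so_far = 16
Position 4 (value 10): max_ending_here = 26, max_so_far = 26
Position 5 (value 2): max_ending_here = 28, max_so_far = 28
Position 6 (value 4): max_ending_here = 32, max_so_far = 32
Position 7 (value -12): max_ending_here = 20, max_so_far = 32
Position 8 (value -12): max_ending_here = 8, max_so_far = 32
Position 9 (value 6): max_ending_here = 14, max_so_far = 32

Maximum subarray: [2, 2, 12, 10, 2, 4]
Maximum sum: 32

The maximum subarray is [2, 2, 12, 10, 2, 4] with sum 32. This subarray runs from index 1 to index 6.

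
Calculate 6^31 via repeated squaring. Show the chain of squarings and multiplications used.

Computing 6^31 by squaring (build up from 6^1; each line after the first costs one multiplication):

6^1 = 6
6^2 = (6^1)^2 = 6^2 = 36
6^3 = 6 * 6^2 = 6 * 36 = 216
6^6 = (6^3)^2 = 216^2 = 46656
6^7 = 6 * 6^6 = 6 * 46656 = 279936
6^14 = (6^7)^2 = 279936^2 = 78364164096
6^15 = 6 * 6^14 = 6 * 78364164096 = 470184984576
6^30 = (6^15)^2 = 470184984576^2 = 221073919720733357899776
6^31 = 6 * 6^30 = 6 * 221073919720733357899776 = 1326443518324400147398656

Result: 1326443518324400147398656
Multiplications needed: 8 (8 lines after 6^1)

6^31 = 1326443518324400147398656. Using exponentiation by squaring, this requires 8 multiplications. The key idea: if the exponent is even, square the half-power; if odd, multiply by the base once.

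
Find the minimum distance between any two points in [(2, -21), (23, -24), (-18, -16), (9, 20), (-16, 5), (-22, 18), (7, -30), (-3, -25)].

Computing all pairwise distances among 8 points:

d((2, -21), (23, -24)) = 21.2132
d((2, -21), (-18, -16)) = 20.6155
d((2, -21), (9, 20)) = 41.5933
d((2, -21), (-16, 5)) = 31.6228
d((2, -21), (-22, 18)) = 45.793
d((2, -21), (7, -30)) = 10.2956
d((2, -21), (-3, -25)) = 6.4031 <-- minimum
d((23, -24), (-18, -16)) = 41.7732
d((23, -24), (9, 20)) = 46.1736
d((23, -24), (-16, 5)) = 48.6004
d((23, -24), (-22, 18)) = 61.5549
d((23, -24), (7, -30)) = 17.088
d((23, -24), (-3, -25)) = 26.0192
d((-18, -16), (9, 20)) = 45.0
d((-18, -16), (-16, 5)) = 21.095
d((-18, -16), (-22, 18)) = 34.2345
d((-18, -16), (7, -30)) = 28.6531
d((-18, -16), (-3, -25)) = 17.4929
d((9, 20), (-16, 5)) = 29.1548
d((9, 20), (-22, 18)) = 31.0644
d((9, 20), (7, -30)) = 50.04
d((9, 20), (-3, -25)) = 46.5725
d((-16, 5), (-22, 18)) = 14.3178
d((-16, 5), (7, -30)) = 41.8808
d((-16, 5), (-3, -25)) = 32.6956
d((-22, 18), (7, -30)) = 56.0803
d((-22, 18), (-3, -25)) = 47.0106
d((7, -30), (-3, -25)) = 11.1803

Closest pair: (2, -21) and (-3, -25) with distance 6.4031

The closest pair is (2, -21) and (-3, -25) with Euclidean distance 6.4031. For 8 points, brute-force pairwise comparison is shown above. For large n, the divide-and-conquer algorithm (sort by x, recurse on halves, check the dividing strip) achieves O(n log n).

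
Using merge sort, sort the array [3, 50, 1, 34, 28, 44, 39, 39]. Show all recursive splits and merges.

Merge sort trace:

Split: [3, 50, 1, 34, 28, 44, 39, 39] -> [3, 50, 1, 34] and [28, 44, 39, 39]
  Split: [3, 50, 1, 34] -> [3, 50] and [1, 34]
    Split: [3, 50] -> [3] and [50]
    Merge: [3] + [50] -> [3, 50]
    Split: [1, 34] -> [1] and [34]
    Merge: [1] + [34] -> [1, 34]
  Merge: [3, 50] + [1, 34] -> [1, 3, 34, 50]
  Split: [28, 44, 39, 39] -> [28, 44] and [39, 39]
    Split: [28, 44] -> [28] and [44]
    Merge: [28] + [44] -> [28, 44]
    Split: [39, 39] -> [39] and [39]
    Merge: [39] + [39] -> [39, 39]
  Merge: [28, 44] + [39, 39] -> [28, 39, 39, 44]
Merge: [1, 3, 34, 50] + [28, 39, 39, 44] -> [1, 3, 28, 34, 39, 39, 44, 50]

Final sorted array: [1, 3, 28, 34, 39, 39, 44, 50]

The merge sort proceeds by recursively splitting the array and merging sorted halves.
After all merges, the sorted array is [1, 3, 28, 34, 39, 39, 44, 50].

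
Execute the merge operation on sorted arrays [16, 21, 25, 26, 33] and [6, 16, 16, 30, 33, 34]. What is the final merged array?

Merging process:

Compare 16 vs 6: take 6 from right. Merged: [6]
Compare 16 vs 16: take 16 from left. Merged: [6, 16]
Compare 21 vs 16: take 16 from right. Merged: [6, 16, 16]
Compare 21 vs 16: take 16 from right. Merged: [6, 16, 16, 16]
Compare 21 vs 30: take 21 from left. Merged: [6, 16, 16, 16, 21]
Compare 25 vs 30: take 25 from left. Merged: [6, 16, 16, 16, 21, 25]
Compare 26 vs 30: take 26 from left. Merged: [6, 16, 16, 16, 21, 25, 26]
Compare 33 vs 30: take 30 from right. Merged: [6, 16, 16, 16, 21, 25, 26, 30]
Compare 33 vs 33: take 33 from left. Merged: [6, 16, 16, 16, 21, 25, 26, 30, 33]
Append remaining from right: [33, 34]. Merged: [6, 16, 16, 16, 21, 25, 26, 30, 33, 33, 34]

Final merged array: [6, 16, 16, 16, 21, 25, 26, 30, 33, 33, 34]
Total comparisons: 9

The merged array is [6, 16, 16, 16, 21, 25, 26, 30, 33, 33, 34], requiring 9 comparisons. The merge step runs in O(n) time where n is the total number of elements.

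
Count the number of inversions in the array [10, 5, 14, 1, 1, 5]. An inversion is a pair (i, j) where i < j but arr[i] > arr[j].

Finding inversions in [10, 5, 14, 1, 1, 5]:

(0, 1): arr[0]=10 > arr[1]=5
(0, 3): arr[0]=10 > arr[3]=1
(0, 4): arr[0]=10 > arr[4]=1
(0, 5): arr[0]=10 > arr[5]=5
(1, 3): arr[1]=5 > arr[3]=1
(1, 4): arr[1]=5 > arr[4]=1
(2, 3): arr[2]=14 > arr[3]=1
(2, 4): arr[2]=14 > arr[4]=1
(2, 5): arr[2]=14 > arr[5]=5

Total inversions: 9

The array has 9 inversion(s): (0,1), (0,3), (0,4), (0,5), (1,3), (1,4), (2,3), (2,4), (2,5). Each pair (i,j) satisfies i < j and arr[i] > arr[j].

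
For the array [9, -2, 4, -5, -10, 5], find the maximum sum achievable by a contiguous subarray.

Using Kadane's algorithm on [9, -2, 4, -5, -10, 5]:

Scanning through the array:
Position 1 (value -2): max_ending_here = 7, max_so_far = 9
Position 2 (value 4): max_ending_here = 11, max_so_far = 11
Position 3 (value -5): max_ending_here = 6, max_so_far = 11
Position 4 (value -10): max_ending_here = -4, max_so_far = 11
Position 5 (value 5): max_ending_here = 5, max_so_far = 11

Maximum subarray: [9, -2, 4]
Maximum sum: 11

The maximum subarray is [9, -2, 4] with sum 11. This subarray runs from index 0 to index 2.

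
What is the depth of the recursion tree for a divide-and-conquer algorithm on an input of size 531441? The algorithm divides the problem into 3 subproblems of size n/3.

For divide and conquer with division factor 3:

Problem sizes at each level:
Level 0: 531441
Level 1: 177147
Level 2: 59049
Level 3: 19683
Level 4: 6561
Level 5: 2187
Level 6: 729
Level 7: 243
Level 8: 81
Level 9: 27
Level 10: 9
Level 11: 3
Level 12: 1

The root is level 0 and the size-1 base case is level 12 (the tree spans levels 0 through 12, i.e. 13 levels counting the root), so the depth is the number of divisions: log_3(531441) = 12

The recursion tree depth is log_3(531441) = 12. At each level, the problem size is divided by 3, so it takes 12 divisions to reduce to a base case of size 1. The algorithm makes 3 recursive calls at each level.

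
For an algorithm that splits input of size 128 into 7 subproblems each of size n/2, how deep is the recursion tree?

For divide and conquer with division factor 2:

Problem sizes at each level:
Level 0: 128
Level 1: 64
Level 2: 32
Level 3: 16
Level 4: 8
Level 5: 4
Level 6: 2
Level 7: 1

The root is level 0 and the size-1 base case is level 7 (the tree spans levels 0 through 7, i.e. 8 levels counting the root), so the depth is the number of divisions: log_2(128) = 7

The recursion tree depth is log_2(128) = 7. At each level, the problem size is divided by 2, so it takes 7 divisions to reduce to a base case of size 1. The algorithm makes 7 recursive calls at each level.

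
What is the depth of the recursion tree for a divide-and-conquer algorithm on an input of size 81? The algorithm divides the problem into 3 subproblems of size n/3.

For divide and conquer with division factor 3:

Problem sizes at each level:
Level 0: 81
Level 1: 27
Level 2: 9
Level 3: 3
Level 4: 1

The root is level 0 and the size-1 base case is level 4 (the tree spans levels 0 through 4, i.e. 5 levels counting the root), so the depth is the number of divisions: log_3(81) = 4

The recursion tree depth is log_3(81) = 4. At each level, the problem size is divided by 3, so it takes 4 divisions to reduce to a base case of size 1. The algorithm makes 3 recursive calls at each level.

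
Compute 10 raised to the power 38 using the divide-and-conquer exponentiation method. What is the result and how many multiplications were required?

Computing 10^38 by squaring (build up from 10^1; each line after the first costs one multiplication):

10^1 = 10
10^2 = (10^1)^2 = 10^2 = 100
10^4 = (10^2)^2 = 100^2 = 10000
10^8 = (10^4)^2 = 10000^2 = 100000000
10^9 = 10 * 10^8 = 10 * 100000000 = 1000000000
10^18 = (10^9)^2 = 1000000000^2 = 1000000000000000000
10^19 = 10 * 10^18 = 10 * 1000000000000000000 = 10000000000000000000
10^38 = (10^19)^2 = 10000000000000000000^2 = 100000000000000000000000000000000000000

Result: 100000000000000000000000000000000000000
Multiplications needed: 7 (7 lines after 10^1)

10^38 = 100000000000000000000000000000000000000. Using exponentiation by squaring, this requires 7 multiplications. The key idea: if the exponent is even, square the half-power; if odd, multiply by the base once.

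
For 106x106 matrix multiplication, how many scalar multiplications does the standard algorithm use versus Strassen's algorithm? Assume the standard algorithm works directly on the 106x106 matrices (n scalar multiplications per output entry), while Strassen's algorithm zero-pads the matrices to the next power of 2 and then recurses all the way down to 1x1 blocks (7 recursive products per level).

Matrix multiplication for 106x106 matrices:

Strassen's algorithm requires power-of-2 dimensions. Pad 106x106 to 128x128 (next power of 2).

Standard algorithm: 106^3 = 1191016 multiplications
Strassen's algorithm: 7^(log2(128)) = 7^7 = 823543 multiplications
Savings: 1191016 - 823543 = 367473 multiplications

Standard: 1191016 multiplications (106^3). Strassen: 823543 multiplications (7^7, after padding to 128x128). Strassen reduces 8 recursive multiplications to 7 at each level.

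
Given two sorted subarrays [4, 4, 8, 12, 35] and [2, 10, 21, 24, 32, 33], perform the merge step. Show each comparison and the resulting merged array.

Merging process:

Compare 4 vs 2: take 2 from right. Merged: [2]
Compare 4 vs 10: take 4 from left. Merged: [2, 4]
Compare 4 vs 10: take 4 from left. Merged: [2, 4, 4]
Compare 8 vs 10: take 8 from left. Merged: [2, 4, 4, 8]
Compare 12 vs 10: take 10 from right. Merged: [2, 4, 4, 8, 10]
Compare 12 vs 21: take 12 from left. Merged: [2, 4, 4, 8, 10, 12]
Compare 35 vs 21: take 21 from right. Merged: [2, 4, 4, 8, 10, 12, 21]
Compare 35 vs 24: take 24 from right. Merged: [2, 4, 4, 8, 10, 12, 21, 24]
Compare 35 vs 32: take 32 from right. Merged: [2, 4, 4, 8, 10, 12, 21, 24, 32]
Compare 35 vs 33: take 33 from right. Merged: [2, 4, 4, 8, 10, 12, 21, 24, 32, 33]
Append remaining from left: [35]. Merged: [2, 4, 4, 8, 10, 12, 21, 24, 32, 33, 35]

Final merged array: [2, 4, 4, 8, 10, 12, 21, 24, 32, 33, 35]
Total comparisons: 10

The merged array is [2, 4, 4, 8, 10, 12, 21, 24, 32, 33, 35], requiring 10 comparisons. The merge step runs in O(n) time where n is the total number of elements.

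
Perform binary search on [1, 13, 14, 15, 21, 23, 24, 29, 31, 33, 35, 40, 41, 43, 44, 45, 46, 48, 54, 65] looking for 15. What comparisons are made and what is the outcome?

Binary search for 15 in [1, 13, 14, 15, 21, 23, 24, 29, 31, 33, 35, 40, 41, 43, 44, 45, 46, 48, 54, 65]:

lo=0, hi=19, mid=9, arr[mid]=33 -> 33 > 15, search left half
lo=0, hi=8, mid=4, arr[mid]=21 -> 21 > 15, search left half
lo=0, hi=3, mid=1, arr[mid]=13 -> 13 < 15, search right half
lo=2, hi=3, mid=2, arr[mid]=14 -> 14 < 15, search right half
lo=3, hi=3, mid=3, arr[mid]=15 -> Found target at index 3!

Binary search finds 15 at index 3 after 5 comparisons. The search repeatedly halves the search space by comparing with the middle element.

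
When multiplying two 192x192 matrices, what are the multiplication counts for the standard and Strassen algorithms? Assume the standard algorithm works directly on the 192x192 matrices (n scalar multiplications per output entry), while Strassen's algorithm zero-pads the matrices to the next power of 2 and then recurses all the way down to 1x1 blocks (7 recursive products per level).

Matrix multiplication for 192x192 matrices:

Strassen's algorithm requires power-of-2 dimensions. Pad 192x192 to 256x256 (next power of 2).

Standard algorithm: 192^3 = 7077888 multiplications
Strassen's algorithm: 7^(log2(256)) = 7^8 = 5764801 multiplications
Savings: 7077888 - 5764801 = 1313087 multiplications

Standard: 7077888 multiplications (192^3). Strassen: 5764801 multiplications (7^8, after padding to 256x256). Strassen reduces 8 recursive multiplications to 7 at each level.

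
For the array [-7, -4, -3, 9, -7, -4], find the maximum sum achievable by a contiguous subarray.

Using Kadane's algorithm on [-7, -4, -3, 9, -7, -4]:

Scanning through the array:
Position 1 (value -4): max_ending_here = -4, max_so_far = -4
Position 2 (value -3): max_ending_here = -3, max_so_far = -3
Position 3 (value 9): max_ending_here = 9, max_so_far = 9
Position 4 (value -7): max_ending_here = 2, max_so_far = 9
Position 5 (value -4): max_ending_here = -2, max_so_far = 9

Maximum subarray: [9]
Maximum sum: 9

The maximum subarray is [9] with sum 9. This subarray runs from index 3 to index 3.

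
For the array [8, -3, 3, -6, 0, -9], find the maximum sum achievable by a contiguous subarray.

Using Kadane's algorithm on [8, -3, 3, -6, 0, -9]:

Scanning through the array:
Position 1 (value -3): max_ending_here = 5, max_so_far = 8
Position 2 (value 3): max_ending_here = 8, max_so_far = 8
Position 3 (value -6): max_ending_here = 2, max_so_far = 8
Position 4 (value 0): max_ending_here = 2, max_so_far = 8
Position 5 (value -9): max_ending_here = -7, max_so_far = 8

Maximum subarray: [8]
Maximum sum: 8

The maximum subarray is [8] with sum 8. This subarray runs from index 0 to index 0.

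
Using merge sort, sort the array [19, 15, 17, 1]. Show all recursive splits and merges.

Merge sort trace:

Split: [19, 15, 17, 1] -> [19, 15] and [17, 1]
  Split: [19, 15] -> [19] and [15]
  Merge: [19] + [15] -> [15, 19]
  Split: [17, 1] -> [17] and [1]
  Merge: [17] + [1] -> [1, 17]
Merge: [15, 19] + [1, 17] -> [1, 15, 17, 19]

Final sorted array: [1, 15, 17, 19]

The merge sort proceeds by recursively splitting the array and merging sorted halves.
After all merges, the sorted array is [1, 15, 17, 19].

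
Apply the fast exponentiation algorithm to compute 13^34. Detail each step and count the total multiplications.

Computing 13^34 by squaring (build up from 13^1; each line after the first costs one multiplication):

13^1 = 13
13^2 = (13^1)^2 = 13^2 = 169
13^4 = (13^2)^2 = 169^2 = 28561
13^8 = (13^4)^2 = 28561^2 = 815730721
13^16 = (13^8)^2 = 815730721^2 = 665416609183179841
13^17 = 13 * 13^16 = 13 * 665416609183179841 = 8650415919381337933
13^34 = (13^17)^2 = 8650415919381337933^2 = 74829695578286078013428929473144712489

Result: 74829695578286078013428929473144712489
Multiplications needed: 6 (6 lines after 13^1)

13^34 = 74829695578286078013428929473144712489. Using exponentiation by squaring, this requires 6 multiplications. The key idea: if the exponent is even, square the half-power; if odd, multiply by the base once.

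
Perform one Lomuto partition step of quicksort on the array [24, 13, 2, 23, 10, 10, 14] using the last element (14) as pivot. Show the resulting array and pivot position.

Lomuto partition with pivot = 14:

Initial array: [24, 13, 2, 23, 10, 10, 14]

arr[0]=24 > 14: no swap
arr[1]=13 <= 14: swap with position 0, array becomes [13, 24, 2, 23, 10, 10, 14]
arr[2]=2 <= 14: swap with position 1, array becomes [13, 2, 24, 23, 10, 10, 14]
arr[3]=23 > 14: no swap
arr[4]=10 <= 14: swap with position 2, array becomes [13, 2, 10, 23, 24, 10, 14]
arr[5]=10 <= 14: swap with position 3, array becomes [13, 2, 10, 10, 24, 23, 14]

Place pivot at position 4: [13, 2, 10, 10, 14, 23, 24]
Pivot position: 4

After partitioning with pivot 14, the array becomes [13, 2, 10, 10, 14, 23, 24]. The pivot is placed at index 4. All elements to the left of the pivot are <= 14, and all elements to the right are > 14.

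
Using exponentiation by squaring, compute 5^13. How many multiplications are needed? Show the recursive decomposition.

Computing 5^13 by squaring (build up from 5^1; each line after the first costs one multiplication):

5^1 = 5
5^2 = (5^1)^2 = 5^2 = 25
5^3 = 5 * 5^2 = 5 * 25 = 125
5^6 = (5^3)^2 = 125^2 = 15625
5^12 = (5^6)^2 = 15625^2 = 244140625
5^13 = 5 * 5^12 = 5 * 244140625 = 1220703125

Result: 1220703125
Multiplications needed: 5 (5 lines after 5^1)

5^13 = 1220703125. Using exponentiation by squaring, this requires 5 multiplications. The key idea: if the exponent is even, square the half-power; if odd, multiply by the base once.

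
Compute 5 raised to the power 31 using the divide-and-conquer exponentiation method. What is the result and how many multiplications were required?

Computing 5^31 by squaring (build up from 5^1; each line after the first costs one multiplication):

5^1 = 5
5^2 = (5^1)^2 = 5^2 = 25
5^3 = 5 * 5^2 = 5 * 25 = 125
5^6 = (5^3)^2 = 125^2 = 15625
5^7 = 5 * 5^6 = 5 * 15625 = 78125
5^14 = (5^7)^2 = 78125^2 = 6103515625
5^15 = 5 * 5^14 = 5 * 6103515625 = 30517578125
5^30 = (5^15)^2 = 30517578125^2 = 931322574615478515625
5^31 = 5 * 5^30 = 5 * 931322574615478515625 = 4656612873077392578125

Result: 4656612873077392578125
Multiplications needed: 8 (8 lines after 5^1)

5^31 = 4656612873077392578125. Using exponentiation by squaring, this requires 8 multiplications. The key idea: if the exponent is even, square the half-power; if odd, multiply by the base once.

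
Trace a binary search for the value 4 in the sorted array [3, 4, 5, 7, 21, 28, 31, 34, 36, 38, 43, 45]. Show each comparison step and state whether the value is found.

Binary search for 4 in [3, 4, 5, 7, 21, 28, 31, 34, 36, 38, 43, 45]:

lo=0, hi=11, mid=5, arr[mid]=28 -> 28 > 4, search left half
lo=0, hi=4, mid=2, arr[mid]=5 -> 5 > 4, search left half
lo=0, hi=1, mid=0, arr[mid]=3 -> 3 < 4, search right half
lo=1, hi=1, mid=1, arr[mid]=4 -> Found target at index 1!

Binary search finds 4 at index 1 after 4 comparisons. The search repeatedly halves the search space by comparing with the middle element.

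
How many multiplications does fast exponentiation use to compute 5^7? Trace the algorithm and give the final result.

Computing 5^7 by squaring (build up from 5^1; each line after the first costs one multiplication):

5^1 = 5
5^2 = (5^1)^2 = 5^2 = 25
5^3 = 5 * 5^2 = 5 * 25 = 125
5^6 = (5^3)^2 = 125^2 = 15625
5^7 = 5 * 5^6 = 5 * 15625 = 78125

Result: 78125
Multiplications needed: 4 (4 lines after 5^1)

5^7 = 78125. Using exponentiation by squaring, this requires 4 multiplications. The key idea: if the exponent is even, square the half-power; if odd, multiply by the base once.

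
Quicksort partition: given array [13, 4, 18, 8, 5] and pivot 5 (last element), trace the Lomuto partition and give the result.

Lomuto partition with pivot = 5:

Initial array: [13, 4, 18, 8, 5]

arr[0]=13 > 5: no swap
arr[1]=4 <= 5: swap with position 0, array becomes [4, 13, 18, 8, 5]
arr[2]=18 > 5: no swap
arr[3]=8 > 5: no swap

Place pivot at position 1: [4, 5, 18, 8, 13]
Pivot position: 1

After partitioning with pivot 5, the array becomes [4, 5, 18, 8, 13]. The pivot is placed at index 1. All elements to the left of the pivot are <= 5, and all elements to the right are > 5.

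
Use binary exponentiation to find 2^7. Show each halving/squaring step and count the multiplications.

Computing 2^7 by squaring (build up from 2^1; each line after the first costs one multiplication):

2^1 = 2
2^2 = (2^1)^2 = 2^2 = 4
2^3 = 2 * 2^2 = 2 * 4 = 8
2^6 = (2^3)^2 = 8^2 = 64
2^7 = 2 * 2^6 = 2 * 64 = 128

Result: 128
Multiplications needed: 4 (4 lines after 2^1)

2^7 = 128. Using exponentiation by squaring, this requires 4 multiplications. The key idea: if the exponent is even, square the half-power; if odd, multiply by the base once.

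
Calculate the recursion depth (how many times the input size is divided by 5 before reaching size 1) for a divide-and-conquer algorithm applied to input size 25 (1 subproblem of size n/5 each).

For divide and conquer with division factor 5:

Problem sizes at each level:
Level 0: 25
Level 1: 5
Level 2: 1

The root is level 0 and the size-1 base case is level 2 (the tree spans levels 0 through 2, i.e. 3 levels counting the root), so the depth is the number of divisions: log_5(25) = 2

The recursion tree depth is log_5(25) = 2. At each level, the problem size is divided by 5, so it takes 2 divisions to reduce to a base case of size 1. The algorithm makes 1 recursive call at each level.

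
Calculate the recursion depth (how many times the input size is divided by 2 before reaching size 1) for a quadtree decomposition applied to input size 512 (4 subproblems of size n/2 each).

For divide and conquer with division factor 2:

Problem sizes at each level:
Level 0: 512
Level 1: 256
Level 2: 128
Level 3: 64
Level 4: 32
Level 5: 16
Level 6: 8
Level 7: 4
Level 8: 2
Level 9: 1

The root is level 0 and the size-1 base case is level 9 (the tree spans levels 0 through 9, i.e. 10 levels counting the root), so the depth is the number of divisions: log_2(512) = 9

The recursion tree depth is log_2(512) = 9. At each level, the problem size is divided by 2, so it takes 9 divisions to reduce to a base case of size 1. The algorithm makes 4 recursive calls at each level.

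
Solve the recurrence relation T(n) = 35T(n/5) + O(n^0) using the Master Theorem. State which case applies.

Master Theorem for T(n) = 35T(n/5) + O(n^0):

a = 35, b = 5, c = 0
log_b(a) = log_5(35) = 2.2091

Case 1: c = 0 < log_5(35) = 2.2091
T(n) = O(n^(log_5 35))

For T(n) = 35T(n/5) + O(n^0): log_5(35) = 2.2091. This is Case 1 of the Master Theorem (c < log_b(a), work dominated by leaves), giving O(n^(log_5 35)).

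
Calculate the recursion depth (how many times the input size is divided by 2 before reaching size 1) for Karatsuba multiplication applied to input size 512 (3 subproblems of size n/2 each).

For divide and conquer with division factor 2:

Problem sizes at each level:
Level 0: 512
Level 1: 256
Level 2: 128
Level 3: 64
Level 4: 32
Level 5: 16
Level 6: 8
Level 7: 4
Level 8: 2
Level 9: 1

The root is level 0 and the size-1 base case is level 9 (the tree spans levels 0 through 9, i.e. 10 levels counting the root), so the depth is the number of divisions: log_2(512) = 9

The recursion tree depth is log_2(512) = 9. At each level, the problem size is divided by 2, so it takes 9 divisions to reduce to a base case of size 1. The algorithm makes 3 recursive calls at each level.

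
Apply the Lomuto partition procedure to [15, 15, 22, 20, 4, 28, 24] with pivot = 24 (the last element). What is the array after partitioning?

Lomuto partition with pivot = 24:

Initial array: [15, 15, 22, 20, 4, 28, 24]

arr[0]=15 <= 24: swap with position 0, array becomes [15, 15, 22, 20, 4, 28, 24]
arr[1]=15 <= 24: swap with position 1, array becomes [15, 15, 22, 20, 4, 28, 24]
arr[2]=22 <= 24: swap with position 2, array becomes [15, 15, 22, 20, 4, 28, 24]
arr[3]=20 <= 24: swap with position 3, array becomes [15, 15, 22, 20, 4, 28, 24]
arr[4]=4 <= 24: swap with position 4, array becomes [15, 15, 22, 20, 4, 28, 24]
arr[5]=28 > 24: no swap

Place pivot at position 5: [15, 15, 22, 20, 4, 24, 28]
Pivot position: 5

After partitioning with pivot 24, the array becomes [15, 15, 22, 20, 4, 24, 28]. The pivot is placed at index 5. All elements to the left of the pivot are <= 24, and all elements to the right are > 24.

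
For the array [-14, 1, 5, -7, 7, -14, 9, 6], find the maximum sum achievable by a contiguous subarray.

Using Kadane's algorithm on [-14, 1, 5, -7, 7, -14, 9, 6]:

Scanning through the array:
Position 1 (value 1): max_ending_here = 1, max_so_far = 1
Position 2 (value 5): max_ending_here = 6, max_so_far = 6
Position 3 (value -7): max_ending_here = -1, max_so_far = 6
Position 4 (value 7): max_ending_here = 7, max_so_far = 7
Position 5 (value -14): max_ending_here = -7, max_so_far = 7
Position 6 (value 9): max_ending_here = 9, max_so_far = 9
Position 7 (value 6): max_ending_here = 15, max_so_far = 15

Maximum subarray: [9, 6]
Maximum sum: 15

The maximum subarray is [9, 6] with sum 15. This subarray runs from index 6 to index 7.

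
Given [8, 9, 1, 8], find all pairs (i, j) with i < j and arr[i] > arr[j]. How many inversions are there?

Finding inversions in [8, 9, 1, 8]:

(0, 2): arr[0]=8 > arr[2]=1
(1, 2): arr[1]=9 > arr[2]=1
(1, 3): arr[1]=9 > arr[3]=8

Total inversions: 3

The array has 3 inversion(s): (0,2), (1,2), (1,3). Each pair (i,j) satisfies i < j and arr[i] > arr[j].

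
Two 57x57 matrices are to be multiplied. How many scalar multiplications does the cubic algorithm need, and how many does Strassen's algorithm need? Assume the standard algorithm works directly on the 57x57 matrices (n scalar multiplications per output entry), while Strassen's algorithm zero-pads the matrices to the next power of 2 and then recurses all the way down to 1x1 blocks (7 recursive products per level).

Matrix multiplication for 57x57 matrices:

Strassen's algorithm requires power-of-2 dimensions. Pad 57x57 to 64x64 (next power of 2).

Standard algorithm: 57^3 = 185193 multiplications
Strassen's algorithm: 7^(log2(64)) = 7^6 = 117649 multiplications
Savings: 185193 - 117649 = 67544 multiplications

Standard: 185193 multiplications (57^3). Strassen: 117649 multiplications (7^6, after padding to 64x64). Strassen reduces 8 recursive multiplications to 7 at each level.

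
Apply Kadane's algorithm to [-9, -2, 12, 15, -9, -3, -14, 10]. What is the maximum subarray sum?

Using Kadane's algorithm on [-9, -2, 12, 15, -9, -3, -14, 10]:

Scanning through the array:
Position 1 (value -2): max_ending_here = -2, max_so_far = -2
Position 2 (value 12): max_ending_here = 12, max_so_far = 12
Position 3 (value 15): max_ending_here = 27, max_so_far = 27
Position 4 (value -9): max_ending_here = 18, max_so_far = 27
Position 5 (value -3): max_ending_here = 15, max_so_far = 27
Position 6 (value -14): max_ending_here = 1, max_so_far = 27
Position 7 (value 10): max_ending_here = 11, max_so_far = 27

Maximum subarray: [12, 15]
Maximum sum: 27

The maximum subarray is [12, 15] with sum 27. This subarray runs from index 2 to index 3.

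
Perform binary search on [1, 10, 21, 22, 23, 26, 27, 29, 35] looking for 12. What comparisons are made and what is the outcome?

Binary search for 12 in [1, 10, 21, 22, 23, 26, 27, 29, 35]:

lo=0, hi=8, mid=4, arr[mid]=23 -> 23 > 12, search left half
lo=0, hi=3, mid=1, arr[mid]=10 -> 10 < 12, search right half
lo=2, hi=3, mid=2, arr[mid]=21 -> 21 > 12, search left half
lo=2 > hi=1, target 12 not found

Binary search determines that 12 is not in the array after 3 comparisons. The search space was exhausted without finding the target.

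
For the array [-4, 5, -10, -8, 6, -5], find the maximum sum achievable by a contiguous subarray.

Using Kadane's algorithm on [-4, 5, -10, -8, 6, -5]:

Scanning through the array:
Position 1 (value 5): max_ending_here = 5, max_so_far = 5
Position 2 (value -10): max_ending_here = -5, max_so_far = 5
Position 3 (value -8): max_ending_here = -8, max_so_far = 5
Position 4 (value 6): max_ending_here = 6, max_so_far = 6
Position 5 (value -5): max_ending_here = 1, max_so_far = 6

Maximum subarray: [6]
Maximum sum: 6

The maximum subarray is [6] with sum 6. This subarray runs from index 4 to index 4.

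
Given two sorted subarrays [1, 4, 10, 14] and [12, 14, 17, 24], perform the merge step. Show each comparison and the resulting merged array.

Merging process:

Compare 1 vs 12: take 1 from left. Merged: [1]
Compare 4 vs 12: take 4 from left. Merged: [1, 4]
Compare 10 vs 12: take 10 from left. Merged: [1, 4, 10]
Compare 14 vs 12: take 12 from right. Merged: [1, 4, 10, 12]
Compare 14 vs 14: take 14 from left. Merged: [1, 4, 10, 12, 14]
Append remaining from right: [14, 17, 24]. Merged: [1, 4, 10, 12, 14, 14, 17, 24]

Final merged array: [1, 4, 10, 12, 14, 14, 17, 24]
Total comparisons: 5

The merged array is [1, 4, 10, 12, 14, 14, 17, 24], requiring 5 comparisons. The merge step runs in O(n) time where n is the total number of elements.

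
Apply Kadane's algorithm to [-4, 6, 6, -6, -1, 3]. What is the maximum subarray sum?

Using Kadane's algorithm on [-4, 6, 6, -6, -1, 3]:

Scanning through the array:
Position 1 (value 6): max_ending_here = 6, max_so_far = 6
Position 2 (value 6): max_ending_here = 12, max_so_far = 12
Position 3 (value -6): max_ending_here = 6, max_so_far = 12
Position 4 (value -1): max_ending_here = 5, max_so_far = 12
Position 5 (value 3): max_ending_here = 8, max_so_far = 12

Maximum subarray: [6, 6]
Maximum sum: 12

The maximum subarray is [6, 6] with sum 12. This subarray runs from index 1 to index 2.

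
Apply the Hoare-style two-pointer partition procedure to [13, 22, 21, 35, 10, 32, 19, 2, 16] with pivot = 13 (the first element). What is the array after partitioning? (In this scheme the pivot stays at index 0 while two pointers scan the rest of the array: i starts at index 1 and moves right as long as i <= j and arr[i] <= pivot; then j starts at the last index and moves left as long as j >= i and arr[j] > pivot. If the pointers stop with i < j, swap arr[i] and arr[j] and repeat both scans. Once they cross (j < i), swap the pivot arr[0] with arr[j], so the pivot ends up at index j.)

Hoare-style two-pointer partition with pivot = 13:

Initial array: [13, 22, 21, 35, 10, 32, 19, 2, 16]

Pointers start at i = 1, j = 8.
i stops at index 1 (arr[1]=22 > 13), j stops at index 7 (arr[7]=2 <= 13): swap arr[1] and arr[7], array becomes [13, 2, 21, 35, 10, 32, 19, 22, 16]
i stops at index 2 (arr[2]=21 > 13), j stops at index 4 (arr[4]=10 <= 13): swap arr[2] and arr[4], array becomes [13, 2, 10, 35, 21, 32, 19, 22, 16]
i ends at 3, j ends at 2: the pointers have crossed (j < i), so scanning stops.

Swap pivot arr[0] with arr[2] to place pivot at position 2: [10, 2, 13, 35, 21, 32, 19, 22, 16]
Pivot position: 2

After partitioning with pivot 13, the array becomes [10, 2, 13, 35, 21, 32, 19, 22, 16]. The pivot is placed at index 2. All elements to the left of the pivot are <= 13, and all elements to the right are > 13.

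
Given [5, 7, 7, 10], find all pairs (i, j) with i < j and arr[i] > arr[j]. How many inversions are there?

Finding inversions in [5, 7, 7, 10]:


Total inversions: 0

The array has 0 inversions. It is already sorted.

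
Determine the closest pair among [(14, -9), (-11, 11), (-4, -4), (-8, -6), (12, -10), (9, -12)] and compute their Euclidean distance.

Computing all pairwise distances among 6 points:

d((14, -9), (-11, 11)) = 32.0156
d((14, -9), (-4, -4)) = 18.6815
d((14, -9), (-8, -6)) = 22.2036
d((14, -9), (12, -10)) = 2.2361 <-- minimum
d((14, -9), (9, -12)) = 5.831
d((-11, 11), (-4, -4)) = 16.5529
d((-11, 11), (-8, -6)) = 17.2627
d((-11, 11), (12, -10)) = 31.1448
d((-11, 11), (9, -12)) = 30.4795
d((-4, -4), (-8, -6)) = 4.4721
d((-4, -4), (12, -10)) = 17.088
d((-4, -4), (9, -12)) = 15.2643
d((-8, -6), (12, -10)) = 20.3961
d((-8, -6), (9, -12)) = 18.0278
d((12, -10), (9, -12)) = 3.6056

Closest pair: (14, -9) and (12, -10) with distance 2.2361

The closest pair is (14, -9) and (12, -10) with Euclidean distance 2.2361. For 6 points, brute-force pairwise comparison is shown above. For large n, the divide-and-conquer algorithm (sort by x, recurse on halves, check the dividing strip) achieves O(n log n).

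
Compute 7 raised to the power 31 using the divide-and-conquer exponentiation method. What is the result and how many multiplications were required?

Computing 7^31 by squaring (build up from 7^1; each line after the first costs one multiplication):

7^1 = 7
7^2 = (7^1)^2 = 7^2 = 49
7^3 = 7 * 7^2 = 7 * 49 = 343
7^6 = (7^3)^2 = 343^2 = 117649
7^7 = 7 * 7^6 = 7 * 117649 = 823543
7^14 = (7^7)^2 = 823543^2 = 678223072849
7^15 = 7 * 7^14 = 7 * 678223072849 = 4747561509943
7^30 = (7^15)^2 = 4747561509943^2 = 22539340290692258087863249
7^31 = 7 * 7^30 = 7 * 22539340290692258087863249 = 157775382034845806615042743

Result: 157775382034845806615042743
Multiplications needed: 8 (8 lines after 7^1)

7^31 = 157775382034845806615042743. Using exponentiation by squaring, this requires 8 multiplications. The key idea: if the exponent is even, square the half-power; if odd, multiply by the base once.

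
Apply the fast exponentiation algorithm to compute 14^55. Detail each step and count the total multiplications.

Computing 14^55 by squaring (build up from 14^1; each line after the first costs one multiplication):

14^1 = 14
14^2 = (14^1)^2 = 14^2 = 196
14^3 = 14 * 14^2 = 14 * 196 = 2744
14^6 = (14^3)^2 = 2744^2 = 7529536
14^12 = (14^6)^2 = 7529536^2 = 56693912375296
14^13 = 14 * 14^12 = 14 * 56693912375296 = 793714773254144
14^26 = (14^13)^2 = 793714773254144^2 = 629983141281877223603213172736
14^27 = 14 * 14^26 = 14 * 629983141281877223603213172736 = 8819763977946281130444984418304
14^54 = (14^27)^2 = 8819763977946281130444984418304^2 = 77788236626678808982722471083604074886584214739573349250236416
14^55 = 14 * 14^54 = 14 * 77788236626678808982722471083604074886584214739573349250236416 = 1089035312773503325758114595170457048412179006354026889503309824

Result: 1089035312773503325758114595170457048412179006354026889503309824
Multiplications needed: 9 (9 lines after 14^1)

14^55 = 1089035312773503325758114595170457048412179006354026889503309824. Using exponentiation by squaring, this requires 9 multiplications. The key idea: if the exponent is even, square the half-power; if odd, multiply by the base once.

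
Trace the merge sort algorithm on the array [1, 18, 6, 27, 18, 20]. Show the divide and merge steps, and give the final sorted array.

Merge sort trace:

Split: [1, 18, 6, 27, 18, 20] -> [1, 18, 6] and [27, 18, 20]
  Split: [1, 18, 6] -> [1] and [18, 6]
    Split: [18, 6] -> [18] and [6]
    Merge: [18] + [6] -> [6, 18]
  Merge: [1] + [6, 18] -> [1, 6, 18]
  Split: [27, 18, 20] -> [27] and [18, 20]
    Split: [18, 20] -> [18] and [20]
    Merge: [18] + [20] -> [18, 20]
  Merge: [27] + [18, 20] -> [18, 20, 27]
Merge: [1, 6, 18] + [18, 20, 27] -> [1, 6, 18, 18, 20, 27]

Final sorted array: [1, 6, 18, 18, 20, 27]

The merge sort proceeds by recursively splitting the array and merging sorted halves.
After all merges, the sorted array is [1, 6, 18, 18, 20, 27].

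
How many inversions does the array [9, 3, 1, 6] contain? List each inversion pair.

Finding inversions in [9, 3, 1, 6]:

(0, 1): arr[0]=9 > arr[1]=3
(0, 2): arr[0]=9 > arr[2]=1
(0, 3): arr[0]=9 > arr[3]=6
(1, 2): arr[1]=3 > arr[2]=1

Total inversions: 4

The array has 4 inversion(s): (0,1), (0,2), (0,3), (1,2). Each pair (i,j) satisfies i < j and arr[i] > arr[j].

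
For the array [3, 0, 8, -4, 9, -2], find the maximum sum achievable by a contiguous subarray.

Using Kadane's algorithm on [3, 0, 8, -4, 9, -2]:

Scanning through the array:
Position 1 (value 0): max_ending_here = 3, max_so_far = 3
Position 2 (value 8): max_ending_here = 11, max_so_far = 11
Position 3 (value -4): max_ending_here = 7, max_so_far = 11
Position 4 (value 9): max_ending_here = 16, max_so_far = 16
Position 5 (value -2): max_ending_here = 14, max_so_far = 16

Maximum subarray: [3, 0, 8, -4, 9]
Maximum sum: 16

The maximum subarray is [3, 0, 8, -4, 9] with sum 16. This subarray runs from index 0 to index 4.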